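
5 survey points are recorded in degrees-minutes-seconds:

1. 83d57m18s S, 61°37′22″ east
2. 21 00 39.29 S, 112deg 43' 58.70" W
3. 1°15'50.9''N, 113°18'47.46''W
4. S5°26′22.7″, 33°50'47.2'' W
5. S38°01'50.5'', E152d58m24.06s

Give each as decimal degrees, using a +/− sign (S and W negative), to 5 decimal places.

Point 1:
  φ: 57′ + 18″ = 57.30000′; 83 + 57.30000/60 = 83.955000
  S ⇒ negate
  Lon: 61° + 37/60 + 22/3600 = 61 + 0.616667 + 0.006111 = 61.622778
  E → positive
Point 2:
  Latitude: 21 + 0/60 + 39.29/3600 = 21.010914
  hemisphere S, so the sign is −
  λ: 112 + 43/60 + 58.7/3600 = 112.732972
  hemisphere W, so the sign is −
Point 3:
  Latitude: 1 + 15/60 + 50.9/3600 = 1.264139
  N ⇒ keep positive
  λ: 113 + 18/60 + 47.46/3600 = 113.313183
  W → negative
Point 4:
  Latitude: 5 + 26/60 + 22.7/3600 = 5.439639
  S ⇒ negate
  Lon: 33 + 50/60 + 47.2/3600 = 33.846444
  W → negative
Point 5:
  φ: 38 + 1/60 + 50.5/3600 = 38.030694
  hemisphere S, so the sign is −
  Longitude: 58′ + 24.06″ = 58.40100′; 152 + 58.40100/60 = 152.973350
  E → positive

1. -83.95500, 61.62278
2. -21.01091, -112.73297
3. 1.26414, -113.31318
4. -5.43964, -33.84644
5. -38.03069, 152.97335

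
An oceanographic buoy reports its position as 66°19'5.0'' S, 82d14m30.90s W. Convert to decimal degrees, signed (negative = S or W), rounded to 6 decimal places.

Lat: 19′ + 5″ = 19.08333′; 66 + 19.08333/60 = 66.3180556
S ⇒ negate
Lon: 82° + 14/60 + 30.9/3600 = 82 + 0.233333 + 0.008583 = 82.2419167
hemisphere W, so the sign is −

-66.318056, -82.241917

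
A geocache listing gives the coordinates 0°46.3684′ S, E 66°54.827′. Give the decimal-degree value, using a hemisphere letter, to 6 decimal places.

0.772807° S, 66.913783° E

φ: 0 + 46.3684/60 = 0.7728067
Lon: 66 + 54.827/60 = 66.9137833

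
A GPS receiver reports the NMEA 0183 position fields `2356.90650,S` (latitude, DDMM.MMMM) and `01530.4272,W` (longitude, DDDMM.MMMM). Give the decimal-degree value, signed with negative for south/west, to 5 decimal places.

Lat: split at 2 digits → 23° and 56.9065′; 23 + 56.9065/60 = 23.948442
hemisphere S, so the sign is −
Longitude: degrees = first 3 digits = 15, minutes = 30.4272; 15 + 30.4272/60 = 15.507120
W → negative

-23.94844, -15.50712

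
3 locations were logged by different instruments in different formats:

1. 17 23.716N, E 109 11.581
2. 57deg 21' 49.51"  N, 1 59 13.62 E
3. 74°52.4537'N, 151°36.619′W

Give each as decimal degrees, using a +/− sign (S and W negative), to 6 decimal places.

1. 17.395267, 109.193017
2. 57.363753, 1.987117
3. 74.874228, -151.610317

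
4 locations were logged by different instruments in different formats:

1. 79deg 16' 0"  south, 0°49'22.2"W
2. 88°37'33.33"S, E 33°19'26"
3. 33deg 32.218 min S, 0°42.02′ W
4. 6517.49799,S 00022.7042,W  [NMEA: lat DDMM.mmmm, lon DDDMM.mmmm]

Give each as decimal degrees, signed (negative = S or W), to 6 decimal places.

Point 1:
  Lat: 79 + 16/60 + 0/3600 = 79.2666667
  S ⇒ negate
  Lon: 49′ + 22.2″ = 49.37000′; 0 + 49.37000/60 = 0.8228333
  W ⇒ negate
Point 2:
  φ: 37′ + 33.33″ = 37.55550′; 88 + 37.55550/60 = 88.6259250
  S → negative
  Longitude: 19′ + 26″ = 19.43333′; 33 + 19.43333/60 = 33.3238889
  E → positive
Point 3:
  φ: 32.218′ = 0.536967°; total 33.5369667
  S → negative
  Longitude: 0 + 42.02/60 = 0.7003333
  W ⇒ negate
Point 4:
  Lat: degrees = first 2 digits = 65, minutes = 17.49799; 65 + 17.49799/60 = 65.2916332
  hemisphere S, so the sign is −
  Longitude: degrees = first 3 digits = 0, minutes = 22.7042; 0 + 22.7042/60 = 0.3784033
  hemisphere W, so the sign is −

1. -79.266667, -0.822833
2. -88.625925, 33.323889
3. -33.536967, -0.700333
4. -65.291633, -0.378403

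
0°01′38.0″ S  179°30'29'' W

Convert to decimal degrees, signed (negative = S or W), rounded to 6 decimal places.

φ: 0 + 1/60 + 38/3600 = 0.0272222
S → negative
Lon: 179 + 30/60 + 29/3600 = 179.5080556
W ⇒ negate

-0.027222, -179.508056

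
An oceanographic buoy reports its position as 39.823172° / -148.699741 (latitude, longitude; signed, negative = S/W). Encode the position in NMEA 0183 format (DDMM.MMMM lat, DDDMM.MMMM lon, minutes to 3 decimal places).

φ: minutes = (39.823172 − 39) × 60 = 49.39032
Longitude is negative → W; |value| = 148.699741
Lon: minutes = (148.699741 − 148) × 60 = 41.98446

3949.390,N / 14841.984,W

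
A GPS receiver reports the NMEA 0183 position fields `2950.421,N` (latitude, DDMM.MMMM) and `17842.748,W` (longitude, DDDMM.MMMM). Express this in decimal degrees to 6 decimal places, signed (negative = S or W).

Latitude: degrees = first 2 digits = 29, minutes = 50.421; 29 + 50.421/60 = 29.8403500
N → positive
Longitude: degrees = first 3 digits = 178, minutes = 42.748; 178 + 42.748/60 = 178.7124667
hemisphere W, so the sign is −

29.840350, -178.712467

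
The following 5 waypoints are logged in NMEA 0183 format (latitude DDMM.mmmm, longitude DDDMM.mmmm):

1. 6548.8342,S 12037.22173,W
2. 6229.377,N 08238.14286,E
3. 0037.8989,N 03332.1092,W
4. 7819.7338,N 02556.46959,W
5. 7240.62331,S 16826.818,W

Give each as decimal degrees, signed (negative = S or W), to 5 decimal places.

1. -65.81390, -120.62036
2. 62.48962, 82.63571
3. 0.63165, -33.53515
4. 78.32890, -25.94116
5. -72.67706, -168.44697

Point 1:
  Latitude: degrees = first 2 digits = 65, minutes = 48.8342; 65 + 48.8342/60 = 65.813903
  S → negative
  Longitude: degrees = first 3 digits = 120, minutes = 37.22173; 120 + 37.22173/60 = 120.620362
  W → negative
Point 2:
  Latitude: degrees = first 2 digits = 62, minutes = 29.377; 62 + 29.377/60 = 62.489617
  N ⇒ keep positive
  Lon: split at 3 digits → 082° and 38.14286′; 82 + 38.14286/60 = 82.635714
  E ⇒ keep positive
Point 3:
  Lat: split at 2 digits → 00° and 37.8989′; 0 + 37.8989/60 = 0.631648
  N ⇒ keep positive
  Lon: split at 3 digits → 033° and 32.1092′; 33 + 32.1092/60 = 33.535153
  W ⇒ negate
Point 4:
  φ: split at 2 digits → 78° and 19.7338′; 78 + 19.7338/60 = 78.328897
  N → positive
  Lon: degrees = first 3 digits = 25, minutes = 56.46959; 25 + 56.46959/60 = 25.941160
  W ⇒ negate
Point 5:
  Lat: split at 2 digits → 72° and 40.62331′; 72 + 40.62331/60 = 72.677055
  hemisphere S, so the sign is −
  Lon: degrees = first 3 digits = 168, minutes = 26.818; 168 + 26.818/60 = 168.446967
  hemisphere W, so the sign is −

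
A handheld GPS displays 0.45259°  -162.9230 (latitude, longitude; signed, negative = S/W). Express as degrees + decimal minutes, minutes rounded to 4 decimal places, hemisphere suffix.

0° 27.1554′ N, 162° 55.3800′ W

Latitude: 0° + 0.452590 × 60 = 0° 27.155400′
Longitude is negative → W; |value| = 162.923000
λ: minutes = (162.923000 − 162) × 60 = 55.380000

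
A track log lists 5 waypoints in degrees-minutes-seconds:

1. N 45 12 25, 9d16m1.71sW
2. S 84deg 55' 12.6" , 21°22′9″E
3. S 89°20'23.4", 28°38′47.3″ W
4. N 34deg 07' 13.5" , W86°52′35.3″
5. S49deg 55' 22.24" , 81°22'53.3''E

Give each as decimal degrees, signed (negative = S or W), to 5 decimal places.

Point 1:
  Lat: 45 + 12/60 + 25/3600 = 45.206944
  N ⇒ keep positive
  Lon: 9 + 16/60 + 1.71/3600 = 9.267142
  W ⇒ negate
Point 2:
  φ: 84° + 55/60 + 12.6/3600 = 84 + 0.916667 + 0.003500 = 84.920167
  hemisphere S, so the sign is −
  Longitude: 21 + 22/60 + 9/3600 = 21.369167
  E → positive
Point 3:
  φ: 89° + 20/60 + 23.4/3600 = 89 + 0.333333 + 0.006500 = 89.339833
  S → negative
  Lon: 38′ + 47.3″ = 38.78833′; 28 + 38.78833/60 = 28.646472
  W ⇒ negate
Point 4:
  φ: 34° + 7/60 + 13.5/3600 = 34 + 0.116667 + 0.003750 = 34.120417
  N ⇒ keep positive
  Longitude: 86° + 52/60 + 35.3/3600 = 86 + 0.866667 + 0.009806 = 86.876472
  hemisphere W, so the sign is −
Point 5:
  Latitude: 55′ + 22.24″ = 55.37067′; 49 + 55.37067/60 = 49.922844
  hemisphere S, so the sign is −
  Lon: 81° + 22/60 + 53.3/3600 = 81 + 0.366667 + 0.014806 = 81.381472
  E → positive

1. 45.20694, -9.26714
2. -84.92017, 21.36917
3. -89.33983, -28.64647
4. 34.12042, -86.87647
5. -49.92284, 81.38147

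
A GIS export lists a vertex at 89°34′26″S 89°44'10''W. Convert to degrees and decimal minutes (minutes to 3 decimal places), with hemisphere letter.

89° 34.433′ S, 89° 44.167′ W

φ: seconds/60 = 0.43333; minutes = 34 + 0.43333 = 34.43333
λ: seconds/60 = 0.16667; minutes = 44 + 0.16667 = 44.16667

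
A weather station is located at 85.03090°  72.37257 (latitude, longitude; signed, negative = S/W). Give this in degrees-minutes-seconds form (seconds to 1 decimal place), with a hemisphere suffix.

85°01′51.2″ N, 72°22′21.3″ E

φ: whole degrees 85; 1.85400′ → 1′ and 51.240″
Lon: whole degrees 72; 22.35420′ → 22′ and 21.252″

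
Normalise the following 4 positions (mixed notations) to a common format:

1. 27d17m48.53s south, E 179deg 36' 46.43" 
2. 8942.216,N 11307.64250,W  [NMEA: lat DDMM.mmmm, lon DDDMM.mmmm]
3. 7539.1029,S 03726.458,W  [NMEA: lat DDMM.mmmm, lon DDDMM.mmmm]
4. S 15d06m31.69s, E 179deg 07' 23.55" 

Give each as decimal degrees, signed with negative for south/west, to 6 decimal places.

Point 1:
  Latitude: 27° + 17/60 + 48.53/3600 = 27 + 0.283333 + 0.013481 = 27.2968139
  S ⇒ negate
  Longitude: 179 + 36/60 + 46.43/3600 = 179.6128972
  E → positive
Point 2:
  φ: degrees = first 2 digits = 89, minutes = 42.216; 89 + 42.216/60 = 89.7036000
  N ⇒ keep positive
  Longitude: split at 3 digits → 113° and 7.6425′; 113 + 7.6425/60 = 113.1273750
  hemisphere W, so the sign is −
Point 3:
  φ: degrees = first 2 digits = 75, minutes = 39.1029; 75 + 39.1029/60 = 75.6517150
  S → negative
  λ: split at 3 digits → 037° and 26.458′; 37 + 26.458/60 = 37.4409667
  W ⇒ negate
Point 4:
  φ: 15 + 6/60 + 31.69/3600 = 15.1088028
  S ⇒ negate
  λ: 179 + 7/60 + 23.55/3600 = 179.1232083
  E → positive

1. -27.296814, 179.612897
2. 89.703600, -113.127375
3. -75.651715, -37.440967
4. -15.108803, 179.123208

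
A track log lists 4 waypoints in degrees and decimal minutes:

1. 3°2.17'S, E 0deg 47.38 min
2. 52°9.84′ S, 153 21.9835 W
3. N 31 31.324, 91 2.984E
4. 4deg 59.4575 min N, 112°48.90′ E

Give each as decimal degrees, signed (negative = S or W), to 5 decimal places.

Point 1:
  Lat: 2.17′ = 0.036167°; total 3.036167
  S → negative
  Longitude: 47.38′ = 0.789667°; total 0.789667
  E ⇒ keep positive
Point 2:
  Latitude: 52 + 9.84/60 = 52.164000
  hemisphere S, so the sign is −
  λ: 21.9835′ = 0.366392°; total 153.366392
  W ⇒ negate
Point 3:
  Latitude: 31.324′ = 0.522067°; total 31.522067
  N → positive
  Longitude: 91 + 2.984/60 = 91.049733
  E ⇒ keep positive
Point 4:
  φ: 4 + 59.4575/60 = 4.990958
  N → positive
  Longitude: 112 + 48.9/60 = 112.815000
  E ⇒ keep positive

1. -3.03617, 0.78967
2. -52.16400, -153.36639
3. 31.52207, 91.04973
4. 4.99096, 112.81500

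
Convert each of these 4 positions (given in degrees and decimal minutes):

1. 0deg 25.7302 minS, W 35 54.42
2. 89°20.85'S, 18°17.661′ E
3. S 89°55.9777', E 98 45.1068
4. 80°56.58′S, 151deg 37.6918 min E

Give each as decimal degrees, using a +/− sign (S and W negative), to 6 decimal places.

1. -0.428837, -35.907000
2. -89.347500, 18.294350
3. -89.932962, 98.751780
4. -80.943000, 151.628197

Point 1:
  Lat: 0 + 25.7302/60 = 0.4288367
  S ⇒ negate
  Longitude: 35 + 54.42/60 = 35.9070000
  W → negative
Point 2:
  Latitude: 89 + 20.85/60 = 89.3475000
  S ⇒ negate
  Longitude: 18 + 17.661/60 = 18.2943500
  E → positive
Point 3:
  φ: 55.9777′ = 0.932962°; total 89.9329617
  S ⇒ negate
  λ: 98 + 45.1068/60 = 98.7517800
  E → positive
Point 4:
  Lat: 80 + 56.58/60 = 80.9430000
  S ⇒ negate
  Lon: 37.6918′ = 0.628197°; total 151.6281967
  E ⇒ keep positive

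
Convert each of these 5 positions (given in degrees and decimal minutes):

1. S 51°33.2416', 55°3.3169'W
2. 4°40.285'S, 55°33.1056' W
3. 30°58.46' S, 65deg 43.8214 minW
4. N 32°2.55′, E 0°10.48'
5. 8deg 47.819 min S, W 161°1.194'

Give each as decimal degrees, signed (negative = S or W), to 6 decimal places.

Point 1:
  φ: 51 + 33.2416/60 = 51.5540267
  S ⇒ negate
  Longitude: 55 + 3.3169/60 = 55.0552817
  W → negative
Point 2:
  Latitude: 40.285′ = 0.671417°; total 4.6714167
  hemisphere S, so the sign is −
  Longitude: 33.1056′ = 0.551760°; total 55.5517600
  W → negative
Point 3:
  φ: 58.46′ = 0.974333°; total 30.9743333
  S ⇒ negate
  Longitude: 43.8214′ = 0.730357°; total 65.7303567
  W ⇒ negate
Point 4:
  φ: 2.55′ = 0.042500°; total 32.0425000
  N → positive
  λ: 10.48′ = 0.174667°; total 0.1746667
  E → positive
Point 5:
  φ: 47.819′ = 0.796983°; total 8.7969833
  hemisphere S, so the sign is −
  Longitude: 1.194′ = 0.019900°; total 161.0199000
  hemisphere W, so the sign is −

1. -51.554027, -55.055282
2. -4.671417, -55.551760
3. -30.974333, -65.730357
4. 32.042500, 0.174667
5. -8.796983, -161.019900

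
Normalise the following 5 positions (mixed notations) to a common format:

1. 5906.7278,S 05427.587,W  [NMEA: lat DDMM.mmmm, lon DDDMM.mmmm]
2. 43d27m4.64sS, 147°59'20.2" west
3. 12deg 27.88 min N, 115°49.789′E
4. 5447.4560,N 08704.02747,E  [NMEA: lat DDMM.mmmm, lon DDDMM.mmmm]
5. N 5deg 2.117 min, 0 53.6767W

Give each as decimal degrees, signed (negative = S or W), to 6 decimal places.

1. -59.112130, -54.459783
2. -43.451289, -147.988944
3. 12.464667, 115.829817
4. 54.790933, 87.067125
5. 5.035283, -0.894612

Point 1:
  Lat: split at 2 digits → 59° and 6.7278′; 59 + 6.7278/60 = 59.1121300
  S → negative
  Longitude: split at 3 digits → 054° and 27.587′; 54 + 27.587/60 = 54.4597833
  W → negative
Point 2:
  Latitude: 43 + 27/60 + 4.64/3600 = 43.4512889
  S → negative
  Lon: 59′ + 20.2″ = 59.33667′; 147 + 59.33667/60 = 147.9889444
  W → negative
Point 3:
  Lat: 12 + 27.88/60 = 12.4646667
  N ⇒ keep positive
  λ: 115 + 49.789/60 = 115.8298167
  E → positive
Point 4:
  Latitude: split at 2 digits → 54° and 47.456′; 54 + 47.456/60 = 54.7909333
  N → positive
  λ: split at 3 digits → 087° and 4.02747′; 87 + 4.02747/60 = 87.0671245
  E → positive
Point 5:
  Lat: 2.117′ = 0.035283°; total 5.0352833
  N ⇒ keep positive
  Longitude: 0 + 53.6767/60 = 0.8946117
  W ⇒ negate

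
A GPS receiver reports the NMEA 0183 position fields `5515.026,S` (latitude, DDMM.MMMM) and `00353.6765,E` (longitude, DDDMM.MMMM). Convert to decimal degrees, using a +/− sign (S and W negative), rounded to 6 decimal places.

Latitude: split at 2 digits → 55° and 15.026′; 55 + 15.026/60 = 55.2504333
hemisphere S, so the sign is −
Lon: degrees = first 3 digits = 3, minutes = 53.6765; 3 + 53.6765/60 = 3.8946083
E → positive

-55.250433, 3.894608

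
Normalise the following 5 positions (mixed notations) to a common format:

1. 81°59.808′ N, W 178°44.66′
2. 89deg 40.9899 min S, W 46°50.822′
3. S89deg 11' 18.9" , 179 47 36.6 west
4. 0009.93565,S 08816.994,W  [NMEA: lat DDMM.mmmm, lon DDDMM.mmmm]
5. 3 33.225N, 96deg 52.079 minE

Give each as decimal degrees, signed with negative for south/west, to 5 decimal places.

1. 81.99680, -178.74433
2. -89.68317, -46.84703
3. -89.18858, -179.79350
4. -0.16559, -88.28323
5. 3.55375, 96.86798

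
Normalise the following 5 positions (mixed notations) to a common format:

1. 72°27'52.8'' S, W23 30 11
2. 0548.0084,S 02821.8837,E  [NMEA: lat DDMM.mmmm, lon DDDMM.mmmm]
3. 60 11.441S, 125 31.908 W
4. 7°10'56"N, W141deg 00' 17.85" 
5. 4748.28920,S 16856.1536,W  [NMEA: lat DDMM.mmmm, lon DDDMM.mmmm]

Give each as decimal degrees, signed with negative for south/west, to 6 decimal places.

Point 1:
  φ: 72° + 27/60 + 52.8/3600 = 72 + 0.450000 + 0.014667 = 72.4646667
  S ⇒ negate
  Lon: 23° + 30/60 + 11/3600 = 23 + 0.500000 + 0.003056 = 23.5030556
  W → negative
Point 2:
  Latitude: split at 2 digits → 05° and 48.0084′; 5 + 48.0084/60 = 5.8001400
  S ⇒ negate
  Lon: split at 3 digits → 028° and 21.8837′; 28 + 21.8837/60 = 28.3647283
  E ⇒ keep positive
Point 3:
  Latitude: 60 + 11.441/60 = 60.1906833
  S ⇒ negate
  λ: 31.908′ = 0.531800°; total 125.5318000
  W → negative
Point 4:
  Lat: 10′ + 56″ = 10.93333′; 7 + 10.93333/60 = 7.1822222
  N → positive
  Longitude: 141 + 0/60 + 17.85/3600 = 141.0049583
  W → negative
Point 5:
  Latitude: degrees = first 2 digits = 47, minutes = 48.2892; 47 + 48.2892/60 = 47.8048200
  S → negative
  Longitude: split at 3 digits → 168° and 56.1536′; 168 + 56.1536/60 = 168.9358933
  hemisphere W, so the sign is −

1. -72.464667, -23.503056
2. -5.800140, 28.364728
3. -60.190683, -125.531800
4. 7.182222, -141.004958
5. -47.804820, -168.935893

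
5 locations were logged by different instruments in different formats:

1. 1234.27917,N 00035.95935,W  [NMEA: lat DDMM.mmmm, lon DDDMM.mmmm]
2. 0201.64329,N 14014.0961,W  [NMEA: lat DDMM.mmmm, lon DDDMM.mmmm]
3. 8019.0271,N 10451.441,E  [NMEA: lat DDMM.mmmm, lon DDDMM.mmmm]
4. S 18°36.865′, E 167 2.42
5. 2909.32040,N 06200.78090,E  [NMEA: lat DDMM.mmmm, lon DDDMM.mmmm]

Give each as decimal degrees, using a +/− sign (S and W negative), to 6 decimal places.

Point 1:
  φ: split at 2 digits → 12° and 34.27917′; 12 + 34.27917/60 = 12.5713195
  N → positive
  Lon: split at 3 digits → 000° and 35.95935′; 0 + 35.95935/60 = 0.5993225
  W ⇒ negate
Point 2:
  Latitude: split at 2 digits → 02° and 1.64329′; 2 + 1.64329/60 = 2.0273882
  N ⇒ keep positive
  Longitude: split at 3 digits → 140° and 14.0961′; 140 + 14.0961/60 = 140.2349350
  W → negative
Point 3:
  Latitude: degrees = first 2 digits = 80, minutes = 19.0271; 80 + 19.0271/60 = 80.3171183
  N ⇒ keep positive
  Lon: split at 3 digits → 104° and 51.441′; 104 + 51.441/60 = 104.8573500
  E → positive
Point 4:
  Latitude: 36.865′ = 0.614417°; total 18.6144167
  S ⇒ negate
  Longitude: 167 + 2.42/60 = 167.0403333
  E ⇒ keep positive
Point 5:
  Latitude: degrees = first 2 digits = 29, minutes = 9.3204; 29 + 9.3204/60 = 29.1553400
  N ⇒ keep positive
  Lon: degrees = first 3 digits = 62, minutes = 0.7809; 62 + 0.7809/60 = 62.0130150
  E → positive

1. 12.571320, -0.599323
2. 2.027388, -140.234935
3. 80.317118, 104.857350
4. -18.614417, 167.040333
5. 29.155340, 62.013015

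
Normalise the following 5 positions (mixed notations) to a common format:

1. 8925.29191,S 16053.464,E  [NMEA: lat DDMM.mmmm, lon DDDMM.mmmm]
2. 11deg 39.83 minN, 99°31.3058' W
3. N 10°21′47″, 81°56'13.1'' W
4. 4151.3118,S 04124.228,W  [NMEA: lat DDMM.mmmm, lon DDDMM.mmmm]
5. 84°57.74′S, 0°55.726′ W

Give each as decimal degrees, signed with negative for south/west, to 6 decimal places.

Point 1:
  φ: degrees = first 2 digits = 89, minutes = 25.29191; 89 + 25.29191/60 = 89.4215318
  hemisphere S, so the sign is −
  Lon: split at 3 digits → 160° and 53.464′; 160 + 53.464/60 = 160.8910667
  E ⇒ keep positive
Point 2:
  Latitude: 11 + 39.83/60 = 11.6638333
  N ⇒ keep positive
  Longitude: 31.3058′ = 0.521763°; total 99.5217633
  W ⇒ negate
Point 3:
  φ: 10° + 21/60 + 47/3600 = 10 + 0.350000 + 0.013056 = 10.3630556
  N ⇒ keep positive
  λ: 81° + 56/60 + 13.1/3600 = 81 + 0.933333 + 0.003639 = 81.9369722
  W → negative
Point 4:
  Latitude: degrees = first 2 digits = 41, minutes = 51.3118; 41 + 51.3118/60 = 41.8551967
  hemisphere S, so the sign is −
  Longitude: split at 3 digits → 041° and 24.228′; 41 + 24.228/60 = 41.4038000
  W ⇒ negate
Point 5:
  Latitude: 57.74′ = 0.962333°; total 84.9623333
  hemisphere S, so the sign is −
  Longitude: 0 + 55.726/60 = 0.9287667
  hemisphere W, so the sign is −

1. -89.421532, 160.891067
2. 11.663833, -99.521763
3. 10.363056, -81.936972
4. -41.855197, -41.403800
5. -84.962333, -0.928767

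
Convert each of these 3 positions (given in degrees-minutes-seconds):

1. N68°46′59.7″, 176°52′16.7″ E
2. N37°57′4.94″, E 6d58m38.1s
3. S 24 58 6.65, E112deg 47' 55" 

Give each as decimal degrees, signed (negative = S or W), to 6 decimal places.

1. 68.783250, 176.871306
2. 37.951372, 6.977250
3. -24.968514, 112.798611

Point 1:
  Latitude: 46′ + 59.7″ = 46.99500′; 68 + 46.99500/60 = 68.7832500
  N ⇒ keep positive
  Lon: 176 + 52/60 + 16.7/3600 = 176.8713056
  E ⇒ keep positive
Point 2:
  Lat: 37 + 57/60 + 4.94/3600 = 37.9513722
  N ⇒ keep positive
  Lon: 6 + 58/60 + 38.1/3600 = 6.9772500
  E → positive
Point 3:
  Lat: 24° + 58/60 + 6.65/3600 = 24 + 0.966667 + 0.001847 = 24.9685139
  hemisphere S, so the sign is −
  λ: 112° + 47/60 + 55/3600 = 112 + 0.783333 + 0.015278 = 112.7986111
  E ⇒ keep positive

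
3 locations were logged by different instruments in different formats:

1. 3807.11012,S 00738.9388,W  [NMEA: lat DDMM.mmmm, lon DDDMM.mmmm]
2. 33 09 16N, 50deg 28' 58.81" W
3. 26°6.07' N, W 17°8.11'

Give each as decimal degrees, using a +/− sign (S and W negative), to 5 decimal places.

Point 1:
  φ: split at 2 digits → 38° and 7.11012′; 38 + 7.11012/60 = 38.118502
  S → negative
  Lon: degrees = first 3 digits = 7, minutes = 38.9388; 7 + 38.9388/60 = 7.648980
  W → negative
Point 2:
  Latitude: 9′ + 16″ = 9.26667′; 33 + 9.26667/60 = 33.154444
  N ⇒ keep positive
  Longitude: 28′ + 58.81″ = 28.98017′; 50 + 28.98017/60 = 50.483003
  hemisphere W, so the sign is −
Point 3:
  Latitude: 6.07′ = 0.101167°; total 26.101167
  N ⇒ keep positive
  λ: 8.11′ = 0.135167°; total 17.135167
  W → negative

1. -38.11850, -7.64898
2. 33.15444, -50.48300
3. 26.10117, -17.13517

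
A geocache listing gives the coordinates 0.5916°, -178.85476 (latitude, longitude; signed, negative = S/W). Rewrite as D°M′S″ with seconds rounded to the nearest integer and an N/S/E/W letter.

0°35′30″ N, 178°51′17″ W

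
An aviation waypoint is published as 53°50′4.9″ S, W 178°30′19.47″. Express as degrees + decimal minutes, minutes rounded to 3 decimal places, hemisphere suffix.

53° 50.082′ S, 178° 30.325′ W

φ: 50 + 4.9/60 = 50.08167′
Longitude: seconds/60 = 0.32450; minutes = 30 + 0.32450 = 30.32450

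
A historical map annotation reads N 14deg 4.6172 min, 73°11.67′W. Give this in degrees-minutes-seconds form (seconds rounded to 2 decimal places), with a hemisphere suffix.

14°04′37.03″ N, 73°11′40.20″ W

Lat: fractional minutes 0.61720 × 60 = 37.0320″
Lon: 11.67000′ → 11′ and 0.67000 × 60 = 40.2000″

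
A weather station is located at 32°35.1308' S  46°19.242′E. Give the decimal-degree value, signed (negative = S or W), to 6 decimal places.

Latitude: 35.1308′ = 0.585513°; total 32.5855133
hemisphere S, so the sign is −
Lon: 19.242′ = 0.320700°; total 46.3207000
E → positive

-32.585513, 46.320700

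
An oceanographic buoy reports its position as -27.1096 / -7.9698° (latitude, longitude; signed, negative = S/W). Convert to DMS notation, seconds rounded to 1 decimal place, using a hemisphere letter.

Latitude is negative → S; |value| = 27.109600
Latitude: 0.109600 × 60 = 6.57600′ → 6′, remainder × 60 = 34.560″
Longitude is negative → W; |value| = 7.969800
Longitude: 0.969800 × 60 = 58.18800′ → 58′, remainder × 60 = 11.280″

27°06′34.6″ S, 7°58′11.3″ W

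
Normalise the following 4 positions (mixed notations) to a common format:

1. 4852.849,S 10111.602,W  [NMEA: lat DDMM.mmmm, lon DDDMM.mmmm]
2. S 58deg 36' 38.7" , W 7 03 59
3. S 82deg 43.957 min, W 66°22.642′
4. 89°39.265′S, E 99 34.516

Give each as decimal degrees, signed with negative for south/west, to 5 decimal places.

1. -48.88082, -101.19337
2. -58.61075, -7.06639
3. -82.73262, -66.37737
4. -89.65442, 99.57527

Point 1:
  φ: degrees = first 2 digits = 48, minutes = 52.849; 48 + 52.849/60 = 48.880817
  hemisphere S, so the sign is −
  Lon: split at 3 digits → 101° and 11.602′; 101 + 11.602/60 = 101.193367
  hemisphere W, so the sign is −
Point 2:
  Lat: 58 + 36/60 + 38.7/3600 = 58.610750
  S → negative
  Longitude: 7 + 3/60 + 59/3600 = 7.066389
  W ⇒ negate
Point 3:
  Latitude: 43.957′ = 0.732617°; total 82.732617
  S ⇒ negate
  Lon: 66 + 22.642/60 = 66.377367
  hemisphere W, so the sign is −
Point 4:
  φ: 89 + 39.265/60 = 89.654417
  S → negative
  λ: 99 + 34.516/60 = 99.575267
  E ⇒ keep positive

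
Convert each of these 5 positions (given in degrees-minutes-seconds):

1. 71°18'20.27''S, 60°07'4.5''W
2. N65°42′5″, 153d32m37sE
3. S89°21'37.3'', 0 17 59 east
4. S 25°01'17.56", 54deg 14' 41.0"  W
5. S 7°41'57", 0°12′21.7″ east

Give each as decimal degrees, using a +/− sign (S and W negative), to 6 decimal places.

Point 1:
  Lat: 18′ + 20.27″ = 18.33783′; 71 + 18.33783/60 = 71.3056306
  S ⇒ negate
  Longitude: 7′ + 4.5″ = 7.07500′; 60 + 7.07500/60 = 60.1179167
  W ⇒ negate
Point 2:
  φ: 42′ + 5″ = 42.08333′; 65 + 42.08333/60 = 65.7013889
  N ⇒ keep positive
  Lon: 153 + 32/60 + 37/3600 = 153.5436111
  E → positive
Point 3:
  φ: 89° + 21/60 + 37.3/3600 = 89 + 0.350000 + 0.010361 = 89.3603611
  S → negative
  λ: 0 + 17/60 + 59/3600 = 0.2997222
  E ⇒ keep positive
Point 4:
  Lat: 1′ + 17.56″ = 1.29267′; 25 + 1.29267/60 = 25.0215444
  hemisphere S, so the sign is −
  Lon: 14′ + 41″ = 14.68333′; 54 + 14.68333/60 = 54.2447222
  hemisphere W, so the sign is −
Point 5:
  Latitude: 41′ + 57″ = 41.95000′; 7 + 41.95000/60 = 7.6991667
  S ⇒ negate
  Lon: 0 + 12/60 + 21.7/3600 = 0.2060278
  E → positive

1. -71.305631, -60.117917
2. 65.701389, 153.543611
3. -89.360361, 0.299722
4. -25.021544, -54.244722
5. -7.699167, 0.206028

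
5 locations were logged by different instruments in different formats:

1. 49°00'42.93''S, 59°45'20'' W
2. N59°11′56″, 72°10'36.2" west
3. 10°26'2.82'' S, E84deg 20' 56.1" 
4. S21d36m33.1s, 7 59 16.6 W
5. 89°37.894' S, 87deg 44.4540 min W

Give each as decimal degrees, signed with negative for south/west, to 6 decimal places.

Point 1:
  φ: 0′ + 42.93″ = 0.71550′; 49 + 0.71550/60 = 49.0119250
  S ⇒ negate
  Lon: 45′ + 20″ = 45.33333′; 59 + 45.33333/60 = 59.7555556
  W → negative
Point 2:
  Latitude: 59° + 11/60 + 56/3600 = 59 + 0.183333 + 0.015556 = 59.1988889
  N ⇒ keep positive
  Lon: 10′ + 36.2″ = 10.60333′; 72 + 10.60333/60 = 72.1767222
  W → negative
Point 3:
  φ: 10° + 26/60 + 2.82/3600 = 10 + 0.433333 + 0.000783 = 10.4341167
  S → negative
  λ: 20′ + 56.1″ = 20.93500′; 84 + 20.93500/60 = 84.3489167
  E → positive
Point 4:
  Latitude: 21 + 36/60 + 33.1/3600 = 21.6091944
  S ⇒ negate
  Lon: 59′ + 16.6″ = 59.27667′; 7 + 59.27667/60 = 7.9879444
  W ⇒ negate
Point 5:
  Latitude: 89 + 37.894/60 = 89.6315667
  S ⇒ negate
  Lon: 44.454′ = 0.740900°; total 87.7409000
  W → negative

1. -49.011925, -59.755556
2. 59.198889, -72.176722
3. -10.434117, 84.348917
4. -21.609194, -7.987944
5. -89.631567, -87.740900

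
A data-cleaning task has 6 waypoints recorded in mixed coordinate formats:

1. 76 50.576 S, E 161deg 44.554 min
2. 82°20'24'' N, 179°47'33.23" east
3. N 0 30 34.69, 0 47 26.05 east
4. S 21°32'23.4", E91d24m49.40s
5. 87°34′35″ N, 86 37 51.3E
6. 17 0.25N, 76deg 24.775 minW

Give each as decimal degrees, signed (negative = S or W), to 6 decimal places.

1. -76.842933, 161.742567
2. 82.340000, 179.792564
3. 0.509636, 0.790569
4. -21.539833, 91.413722
5. 87.576389, 86.630917
6. 17.004167, -76.412917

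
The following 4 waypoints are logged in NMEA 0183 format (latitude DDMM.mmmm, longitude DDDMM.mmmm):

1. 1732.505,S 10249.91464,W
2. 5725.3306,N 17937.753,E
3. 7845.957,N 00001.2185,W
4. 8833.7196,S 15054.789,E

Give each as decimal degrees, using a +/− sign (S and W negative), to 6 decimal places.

Point 1:
  Lat: degrees = first 2 digits = 17, minutes = 32.505; 17 + 32.505/60 = 17.5417500
  S ⇒ negate
  Lon: split at 3 digits → 102° and 49.91464′; 102 + 49.91464/60 = 102.8319107
  hemisphere W, so the sign is −
Point 2:
  Lat: split at 2 digits → 57° and 25.3306′; 57 + 25.3306/60 = 57.4221767
  N ⇒ keep positive
  λ: degrees = first 3 digits = 179, minutes = 37.753; 179 + 37.753/60 = 179.6292167
  E ⇒ keep positive
Point 3:
  φ: split at 2 digits → 78° and 45.957′; 78 + 45.957/60 = 78.7659500
  N ⇒ keep positive
  Longitude: split at 3 digits → 000° and 1.2185′; 0 + 1.2185/60 = 0.0203083
  W ⇒ negate
Point 4:
  Lat: split at 2 digits → 88° and 33.7196′; 88 + 33.7196/60 = 88.5619933
  S → negative
  Longitude: degrees = first 3 digits = 150, minutes = 54.789; 150 + 54.789/60 = 150.9131500
  E → positive

1. -17.541750, -102.831911
2. 57.422177, 179.629217
3. 78.765950, -0.020308
4. -88.561993, 150.913150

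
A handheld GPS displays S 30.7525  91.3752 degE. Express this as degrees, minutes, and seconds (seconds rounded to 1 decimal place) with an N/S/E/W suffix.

Lat: 0.752500 × 60 = 45.15000′ → 45′, remainder × 60 = 9.000″
λ: 0.375200° → 22.51200′; 0.51200 × 60 = 30.720″

30°45′9.0″ S, 91°22′30.7″ E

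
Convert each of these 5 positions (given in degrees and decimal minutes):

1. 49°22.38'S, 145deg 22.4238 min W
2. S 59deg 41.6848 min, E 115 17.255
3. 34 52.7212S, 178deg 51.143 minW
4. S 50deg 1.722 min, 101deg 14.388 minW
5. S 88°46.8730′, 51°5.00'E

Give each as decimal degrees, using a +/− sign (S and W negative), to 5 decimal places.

1. -49.37300, -145.37373
2. -59.69475, 115.28758
3. -34.87869, -178.85238
4. -50.02870, -101.23980
5. -88.78122, 51.08333

Point 1:
  Lat: 49 + 22.38/60 = 49.373000
  S → negative
  Longitude: 22.4238′ = 0.373730°; total 145.373730
  W → negative
Point 2:
  Latitude: 59 + 41.6848/60 = 59.694747
  S → negative
  λ: 115 + 17.255/60 = 115.287583
  E → positive
Point 3:
  φ: 34 + 52.7212/60 = 34.878687
  S ⇒ negate
  Longitude: 51.143′ = 0.852383°; total 178.852383
  W ⇒ negate
Point 4:
  φ: 1.722′ = 0.028700°; total 50.028700
  S → negative
  Longitude: 101 + 14.388/60 = 101.239800
  W ⇒ negate
Point 5:
  φ: 46.873′ = 0.781217°; total 88.781217
  S → negative
  Lon: 51 + 5/60 = 51.083333
  E ⇒ keep positive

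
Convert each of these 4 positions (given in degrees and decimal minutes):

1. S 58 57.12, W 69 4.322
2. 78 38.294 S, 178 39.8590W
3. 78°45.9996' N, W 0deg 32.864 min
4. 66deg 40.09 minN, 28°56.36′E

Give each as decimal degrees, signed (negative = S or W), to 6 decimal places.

1. -58.952000, -69.072033
2. -78.638233, -178.664317
3. 78.766660, -0.547733
4. 66.668167, 28.939333

Point 1:
  Lat: 58 + 57.12/60 = 58.9520000
  S → negative
  Longitude: 4.322′ = 0.072033°; total 69.0720333
  W → negative
Point 2:
  φ: 38.294′ = 0.638233°; total 78.6382333
  S → negative
  λ: 39.859′ = 0.664317°; total 178.6643167
  W → negative
Point 3:
  Lat: 45.9996′ = 0.766660°; total 78.7666600
  N → positive
  λ: 32.864′ = 0.547733°; total 0.5477333
  hemisphere W, so the sign is −
Point 4:
  Lat: 66 + 40.09/60 = 66.6681667
  N ⇒ keep positive
  Longitude: 56.36′ = 0.939333°; total 28.9393333
  E ⇒ keep positive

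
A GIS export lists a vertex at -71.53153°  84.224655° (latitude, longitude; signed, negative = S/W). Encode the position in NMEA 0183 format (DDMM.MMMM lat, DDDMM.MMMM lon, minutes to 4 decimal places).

Latitude is negative → S; |value| = 71.531530
Latitude: fractional part 0.531530 → 31.891800 minutes
λ: fractional part 0.224655 → 13.479300 minutes

7131.8918,S / 08413.4793,E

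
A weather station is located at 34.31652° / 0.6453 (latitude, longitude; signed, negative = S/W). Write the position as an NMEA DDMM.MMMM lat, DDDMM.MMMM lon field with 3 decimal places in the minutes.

φ: 34° + 0.316520 × 60 = 34° 18.99120′
Longitude: fractional part 0.645300 → 38.71800 minutes

3418.991,N / 00038.718,E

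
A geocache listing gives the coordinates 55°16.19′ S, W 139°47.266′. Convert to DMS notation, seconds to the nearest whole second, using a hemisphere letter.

Lat: 16.19000′ → 16′ and 0.19000 × 60 = 11.40″
Longitude: 47.26600′ → 47′ and 0.26600 × 60 = 15.96″

55°16′11″ S, 139°47′16″ W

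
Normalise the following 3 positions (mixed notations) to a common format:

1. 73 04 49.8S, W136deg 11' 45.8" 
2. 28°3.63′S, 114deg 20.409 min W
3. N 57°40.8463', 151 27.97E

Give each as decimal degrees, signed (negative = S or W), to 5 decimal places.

1. -73.08050, -136.19606
2. -28.06050, -114.34015
3. 57.68077, 151.46617

Point 1:
  Lat: 4′ + 49.8″ = 4.83000′; 73 + 4.83000/60 = 73.080500
  hemisphere S, so the sign is −
  λ: 136° + 11/60 + 45.8/3600 = 136 + 0.183333 + 0.012722 = 136.196056
  W ⇒ negate
Point 2:
  Lat: 28 + 3.63/60 = 28.060500
  S → negative
  λ: 20.409′ = 0.340150°; total 114.340150
  hemisphere W, so the sign is −
Point 3:
  Lat: 40.8463′ = 0.680772°; total 57.680772
  N ⇒ keep positive
  λ: 27.97′ = 0.466167°; total 151.466167
  E → positive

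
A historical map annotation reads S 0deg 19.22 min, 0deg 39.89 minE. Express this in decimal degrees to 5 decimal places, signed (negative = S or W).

Lat: 0 + 19.22/60 = 0.320333
S ⇒ negate
λ: 39.89′ = 0.664833°; total 0.664833
E → positive

-0.32033, 0.66483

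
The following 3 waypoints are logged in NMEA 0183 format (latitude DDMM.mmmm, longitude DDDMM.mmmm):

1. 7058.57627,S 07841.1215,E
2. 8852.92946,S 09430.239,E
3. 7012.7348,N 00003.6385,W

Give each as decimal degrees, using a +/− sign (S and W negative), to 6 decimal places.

1. -70.976271, 78.685358
2. -88.882158, 94.503983
3. 70.212247, -0.060642

Point 1:
  Lat: degrees = first 2 digits = 70, minutes = 58.57627; 70 + 58.57627/60 = 70.9762712
  hemisphere S, so the sign is −
  Longitude: degrees = first 3 digits = 78, minutes = 41.1215; 78 + 41.1215/60 = 78.6853583
  E → positive
Point 2:
  φ: split at 2 digits → 88° and 52.92946′; 88 + 52.92946/60 = 88.8821577
  hemisphere S, so the sign is −
  Lon: degrees = first 3 digits = 94, minutes = 30.239; 94 + 30.239/60 = 94.5039833
  E → positive
Point 3:
  Lat: degrees = first 2 digits = 70, minutes = 12.7348; 70 + 12.7348/60 = 70.2122467
  N → positive
  λ: split at 3 digits → 000° and 3.6385′; 0 + 3.6385/60 = 0.0606417
  hemisphere W, so the sign is −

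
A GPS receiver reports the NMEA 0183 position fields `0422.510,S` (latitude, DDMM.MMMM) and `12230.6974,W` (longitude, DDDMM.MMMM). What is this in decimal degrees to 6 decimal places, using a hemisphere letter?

φ: split at 2 digits → 04° and 22.51′; 4 + 22.51/60 = 4.3751667
Longitude: split at 3 digits → 122° and 30.6974′; 122 + 30.6974/60 = 122.5116233

4.375167° S, 122.511623° W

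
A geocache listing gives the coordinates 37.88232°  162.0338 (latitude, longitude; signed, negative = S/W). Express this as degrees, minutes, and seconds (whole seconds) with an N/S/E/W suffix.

37°52′56″ N, 162°02′2″ E

φ: whole degrees 37; 52.93920′ → 52′ and 56.35″
λ: whole degrees 162; 2.02800′ → 2′ and 1.68″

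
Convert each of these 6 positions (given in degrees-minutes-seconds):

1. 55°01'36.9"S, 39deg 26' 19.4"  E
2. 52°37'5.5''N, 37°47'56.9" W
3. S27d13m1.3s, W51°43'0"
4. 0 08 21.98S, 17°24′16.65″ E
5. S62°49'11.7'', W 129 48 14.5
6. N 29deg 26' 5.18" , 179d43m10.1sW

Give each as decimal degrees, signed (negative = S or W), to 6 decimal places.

Point 1:
  Latitude: 55 + 1/60 + 36.9/3600 = 55.0269167
  S → negative
  Longitude: 26′ + 19.4″ = 26.32333′; 39 + 26.32333/60 = 39.4387222
  E ⇒ keep positive
Point 2:
  Latitude: 52 + 37/60 + 5.5/3600 = 52.6181944
  N → positive
  Longitude: 37° + 47/60 + 56.9/3600 = 37 + 0.783333 + 0.015806 = 37.7991389
  hemisphere W, so the sign is −
Point 3:
  Latitude: 13′ + 1.3″ = 13.02167′; 27 + 13.02167/60 = 27.2170278
  hemisphere S, so the sign is −
  λ: 43′ + 0″ = 43.00000′; 51 + 43.00000/60 = 51.7166667
  W ⇒ negate
Point 4:
  Latitude: 0° + 8/60 + 21.98/3600 = 0 + 0.133333 + 0.006106 = 0.1394389
  S → negative
  Longitude: 17 + 24/60 + 16.65/3600 = 17.4046250
  E → positive
Point 5:
  φ: 62 + 49/60 + 11.7/3600 = 62.8199167
  S ⇒ negate
  Longitude: 48′ + 14.5″ = 48.24167′; 129 + 48.24167/60 = 129.8040278
  hemisphere W, so the sign is −
Point 6:
  Lat: 29 + 26/60 + 5.18/3600 = 29.4347722
  N → positive
  λ: 43′ + 10.1″ = 43.16833′; 179 + 43.16833/60 = 179.7194722
  hemisphere W, so the sign is −

1. -55.026917, 39.438722
2. 52.618194, -37.799139
3. -27.217028, -51.716667
4. -0.139439, 17.404625
5. -62.819917, -129.804028
6. 29.434772, -179.719472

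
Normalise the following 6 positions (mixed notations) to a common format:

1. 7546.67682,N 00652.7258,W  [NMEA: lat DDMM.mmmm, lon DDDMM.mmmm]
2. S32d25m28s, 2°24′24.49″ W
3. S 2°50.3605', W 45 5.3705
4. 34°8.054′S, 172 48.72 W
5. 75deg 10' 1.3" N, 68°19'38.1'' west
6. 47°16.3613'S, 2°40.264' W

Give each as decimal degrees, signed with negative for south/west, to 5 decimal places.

Point 1:
  φ: split at 2 digits → 75° and 46.67682′; 75 + 46.67682/60 = 75.777947
  N ⇒ keep positive
  λ: degrees = first 3 digits = 6, minutes = 52.7258; 6 + 52.7258/60 = 6.878763
  W → negative
Point 2:
  φ: 32 + 25/60 + 28/3600 = 32.424444
  hemisphere S, so the sign is −
  λ: 2° + 24/60 + 24.49/3600 = 2 + 0.400000 + 0.006803 = 2.406803
  hemisphere W, so the sign is −
Point 3:
  φ: 2 + 50.3605/60 = 2.839342
  S → negative
  λ: 5.3705′ = 0.089508°; total 45.089508
  W → negative
Point 4:
  Lat: 34 + 8.054/60 = 34.134233
  S → negative
  Longitude: 172 + 48.72/60 = 172.812000
  hemisphere W, so the sign is −
Point 5:
  Lat: 75° + 10/60 + 1.3/3600 = 75 + 0.166667 + 0.000361 = 75.167028
  N → positive
  Lon: 68 + 19/60 + 38.1/3600 = 68.327250
  W ⇒ negate
Point 6:
  Latitude: 47 + 16.3613/60 = 47.272688
  hemisphere S, so the sign is −
  Longitude: 2 + 40.264/60 = 2.671067
  W ⇒ negate

1. 75.77795, -6.87876
2. -32.42444, -2.40680
3. -2.83934, -45.08951
4. -34.13423, -172.81200
5. 75.16703, -68.32725
6. -47.27269, -2.67107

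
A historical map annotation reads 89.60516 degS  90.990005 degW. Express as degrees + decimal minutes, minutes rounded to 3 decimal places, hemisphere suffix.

89° 36.310′ S, 90° 59.400′ W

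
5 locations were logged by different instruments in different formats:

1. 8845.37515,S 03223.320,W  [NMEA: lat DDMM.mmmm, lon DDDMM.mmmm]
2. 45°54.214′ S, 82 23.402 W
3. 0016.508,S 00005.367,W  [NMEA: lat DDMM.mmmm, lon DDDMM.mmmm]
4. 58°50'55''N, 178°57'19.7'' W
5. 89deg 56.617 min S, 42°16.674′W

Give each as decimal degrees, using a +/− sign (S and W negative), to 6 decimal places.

Point 1:
  φ: split at 2 digits → 88° and 45.37515′; 88 + 45.37515/60 = 88.7562525
  S ⇒ negate
  Longitude: degrees = first 3 digits = 32, minutes = 23.32; 32 + 23.32/60 = 32.3886667
  W ⇒ negate
Point 2:
  Lat: 45 + 54.214/60 = 45.9035667
  S → negative
  Longitude: 23.402′ = 0.390033°; total 82.3900333
  W → negative
Point 3:
  Latitude: degrees = first 2 digits = 0, minutes = 16.508; 0 + 16.508/60 = 0.2751333
  S → negative
  λ: split at 3 digits → 000° and 5.367′; 0 + 5.367/60 = 0.0894500
  hemisphere W, so the sign is −
Point 4:
  φ: 58° + 50/60 + 55/3600 = 58 + 0.833333 + 0.015278 = 58.8486111
  N ⇒ keep positive
  Longitude: 178° + 57/60 + 19.7/3600 = 178 + 0.950000 + 0.005472 = 178.9554722
  hemisphere W, so the sign is −
Point 5:
  φ: 56.617′ = 0.943617°; total 89.9436167
  S ⇒ negate
  Longitude: 42 + 16.674/60 = 42.2779000
  W ⇒ negate

1. -88.756253, -32.388667
2. -45.903567, -82.390033
3. -0.275133, -0.089450
4. 58.848611, -178.955472
5. -89.943617, -42.277900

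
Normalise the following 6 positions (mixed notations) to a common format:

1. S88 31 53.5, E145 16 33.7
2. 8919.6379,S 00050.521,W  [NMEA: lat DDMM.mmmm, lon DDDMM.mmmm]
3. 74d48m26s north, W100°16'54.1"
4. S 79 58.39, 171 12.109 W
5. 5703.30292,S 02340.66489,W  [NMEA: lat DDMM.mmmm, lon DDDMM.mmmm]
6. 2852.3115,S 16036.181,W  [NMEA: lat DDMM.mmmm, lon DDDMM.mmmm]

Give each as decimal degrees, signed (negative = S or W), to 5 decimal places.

1. -88.53153, 145.27603
2. -89.32730, -0.84202
3. 74.80722, -100.28169
4. -79.97317, -171.20182
5. -57.05505, -23.67775
6. -28.87186, -160.60302

Point 1:
  Latitude: 88 + 31/60 + 53.5/3600 = 88.531528
  S ⇒ negate
  λ: 16′ + 33.7″ = 16.56167′; 145 + 16.56167/60 = 145.276028
  E → positive
Point 2:
  φ: degrees = first 2 digits = 89, minutes = 19.6379; 89 + 19.6379/60 = 89.327298
  S → negative
  λ: degrees = first 3 digits = 0, minutes = 50.521; 0 + 50.521/60 = 0.842017
  W ⇒ negate
Point 3:
  Latitude: 48′ + 26″ = 48.43333′; 74 + 48.43333/60 = 74.807222
  N → positive
  Lon: 16′ + 54.1″ = 16.90167′; 100 + 16.90167/60 = 100.281694
  hemisphere W, so the sign is −
Point 4:
  Lat: 79 + 58.39/60 = 79.973167
  hemisphere S, so the sign is −
  λ: 171 + 12.109/60 = 171.201817
  W ⇒ negate
Point 5:
  φ: split at 2 digits → 57° and 3.30292′; 57 + 3.30292/60 = 57.055049
  S → negative
  λ: degrees = first 3 digits = 23, minutes = 40.66489; 23 + 40.66489/60 = 23.677748
  W → negative
Point 6:
  φ: split at 2 digits → 28° and 52.3115′; 28 + 52.3115/60 = 28.871858
  hemisphere S, so the sign is −
  Longitude: split at 3 digits → 160° and 36.181′; 160 + 36.181/60 = 160.603017
  hemisphere W, so the sign is −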